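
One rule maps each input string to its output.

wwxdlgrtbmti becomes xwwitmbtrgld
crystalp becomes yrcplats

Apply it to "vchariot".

The transformation: move the first 3 characters to the end (rotate left by 3), then reverse the string.
For "vchariot", step one produces "ariotvch"; step two turns that into "hcvtoira".

hcvtoira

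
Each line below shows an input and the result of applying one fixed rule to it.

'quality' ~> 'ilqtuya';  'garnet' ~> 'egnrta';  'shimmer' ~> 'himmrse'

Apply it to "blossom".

In each case the input is transformed by: sort the characters into alphabetical order, then move the first character to the end.
"blossom" → "lmoossb".

lmoossb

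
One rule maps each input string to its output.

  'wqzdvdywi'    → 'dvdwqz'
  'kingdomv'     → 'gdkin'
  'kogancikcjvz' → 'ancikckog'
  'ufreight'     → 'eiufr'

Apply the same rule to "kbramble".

The rule is to delete the last 3 characters, then move the first 3 characters to the end (rotate left by 3).
Starting from "kbramble": after the first operation, "kbram"; after the second, "amkbr".

amkbr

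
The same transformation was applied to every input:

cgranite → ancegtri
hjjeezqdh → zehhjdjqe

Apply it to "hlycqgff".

Each output is the input with this applied: take characters alternately from the front and the back (1st, last, 2nd, 2nd-last, ...), then move the last 2 characters to the front (rotate right by 2).
Starting from "hlycqgff": after the first operation, "hflfygcq"; after the second, "cqhflfyg".

cqhflfyg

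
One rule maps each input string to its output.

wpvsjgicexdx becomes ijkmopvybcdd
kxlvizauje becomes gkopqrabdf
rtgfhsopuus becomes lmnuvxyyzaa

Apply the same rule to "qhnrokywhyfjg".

lmnnpqtuwxcee

Rule — sort the characters into alphabetical order, then shift every letter 6 places forward in the alphabet (wrapping around).
For "qhnrokywhyfjg", step one produces "fghhjknoqrwyy"; step two turns that into "lmnnpqtuwxcee".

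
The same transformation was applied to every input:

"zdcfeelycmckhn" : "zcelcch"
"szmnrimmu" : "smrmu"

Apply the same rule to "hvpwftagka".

hpfak

Rule — keep every other character starting from the first (positions 1st, 3rd, 5th, ...).
"hvpwftagka" → "hpfak".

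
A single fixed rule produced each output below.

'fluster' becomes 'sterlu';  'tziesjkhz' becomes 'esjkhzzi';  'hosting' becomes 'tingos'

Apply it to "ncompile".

mpileco

The transformation: delete the first character, then move the first 2 characters to the end (rotate left by 2).
For "ncompile", step one produces "compile"; step two turns that into "mpileco".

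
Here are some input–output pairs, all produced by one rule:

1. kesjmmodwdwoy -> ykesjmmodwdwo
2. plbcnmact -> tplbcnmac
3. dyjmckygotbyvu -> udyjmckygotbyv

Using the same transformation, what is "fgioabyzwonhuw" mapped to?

Looking at the pairs, the operation is to move the last character to the front.
Applying that to "fgioabyzwonhuw" gives "wfgioabyzwonhu".

wfgioabyzwonhu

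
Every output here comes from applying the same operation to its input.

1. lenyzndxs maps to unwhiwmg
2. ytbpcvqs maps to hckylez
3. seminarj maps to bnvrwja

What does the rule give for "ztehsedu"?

icnqbnm

Rule — delete the last character, then shift every letter 9 places forward in the alphabet (wrapping around).
So "ztehsedu" becomes "icnqbnm".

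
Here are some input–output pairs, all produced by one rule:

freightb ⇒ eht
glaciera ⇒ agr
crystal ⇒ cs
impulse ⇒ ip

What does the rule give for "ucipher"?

ep

Looking at the pairs, the operation is to sort the characters into alphabetical order, then keep one character in every 3, starting at position 2 (positions 2nd, 5th, 8th, ...).
Applying that to "ucipher" gives "ep".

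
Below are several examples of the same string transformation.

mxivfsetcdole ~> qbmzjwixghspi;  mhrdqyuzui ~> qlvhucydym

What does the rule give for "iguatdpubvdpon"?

What's happening: shift every letter 4 places forward in the alphabet (wrapping around).
So "iguatdpubvdpon" becomes "mkyexhtyfzhtsr".

mkyexhtyfzhtsr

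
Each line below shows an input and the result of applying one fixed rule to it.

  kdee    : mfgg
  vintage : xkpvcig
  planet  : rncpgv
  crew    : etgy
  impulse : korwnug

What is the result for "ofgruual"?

qhitwwcn

What's happening: shift every letter 2 places forward in the alphabet (wrapping around).
"ofgruual" → "qhitwwcn".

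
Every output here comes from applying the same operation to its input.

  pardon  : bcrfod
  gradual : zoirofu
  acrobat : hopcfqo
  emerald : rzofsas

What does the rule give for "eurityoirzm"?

What's happening: shift every letter 12 places backward in the alphabet (wrapping around), then reverse the string.
Starting from "eurityoirzm": after the first operation, "sifwhmcwfna"; after the second, "anfwcmhwfis".
(Check on "gradual": → "uforioz" → "zoirofu" ✓)

anfwcmhwfis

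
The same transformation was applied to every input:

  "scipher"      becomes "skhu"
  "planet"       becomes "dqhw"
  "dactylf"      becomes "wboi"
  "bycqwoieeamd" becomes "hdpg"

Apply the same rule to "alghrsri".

uvul

In each case the input is transformed by: shift every letter 3 places forward in the alphabet (wrapping around), then keep only the last 4 characters.
Starting from "alghrsri": after the first operation, "dojkuvul"; after the second, "uvul".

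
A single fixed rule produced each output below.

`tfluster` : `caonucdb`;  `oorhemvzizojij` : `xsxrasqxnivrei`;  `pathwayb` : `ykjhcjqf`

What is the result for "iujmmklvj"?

rsdesuvtv

In each case the input is transformed by: shift every letter 9 places forward in the alphabet (wrapping around), then take characters alternately from the front and the back (1st, last, 2nd, 2nd-last, ...).
"iujmmklvj" → "rdsvvtues" → "rsdesuvtv".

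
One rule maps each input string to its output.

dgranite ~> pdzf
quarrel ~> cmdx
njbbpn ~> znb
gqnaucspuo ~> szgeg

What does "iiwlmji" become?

uiyu

Looking at the pairs, the operation is to shift every letter 12 places forward in the alphabet (wrapping around), then keep every other character starting from the first (positions 1st, 3rd, 5th, ...).
Applying both steps to "iiwlmji": "uuixyvu", then "uiyu".
(Check on "njbbpn": → "zvnnbz" → "znb" ✓)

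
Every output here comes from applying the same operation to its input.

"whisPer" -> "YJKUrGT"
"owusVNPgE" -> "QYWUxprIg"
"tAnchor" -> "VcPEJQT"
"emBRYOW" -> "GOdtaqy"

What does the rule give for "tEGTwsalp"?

VgivYUCNR

What's happening: shift every letter 2 places forward in the alphabet (wrapping around), then flip the case of every letter.
Applying both steps to "tEGTwsalp": "vGIVyucnr", then "VgivYUCNR".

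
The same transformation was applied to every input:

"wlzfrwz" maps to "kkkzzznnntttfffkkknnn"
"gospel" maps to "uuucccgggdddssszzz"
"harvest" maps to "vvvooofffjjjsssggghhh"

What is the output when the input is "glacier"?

Rule — shift every letter 12 places backward in the alphabet (wrapping around), then repeat every character 3 times.
For "glacier", step one produces "uzoqwsf"; step two turns that into "uuuzzzoooqqqwwwsssfff".
(Check on "gospel": → "ucgdsz" → "uuucccgggdddssszzz" ✓)

uuuzzzoooqqqwwwsssfff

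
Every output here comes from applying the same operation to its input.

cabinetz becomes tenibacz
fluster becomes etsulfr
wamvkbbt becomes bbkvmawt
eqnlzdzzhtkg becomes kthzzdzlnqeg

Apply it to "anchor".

Rule — move the last character to the front, then reverse the string.
Starting from "anchor": after the first operation, "rancho"; after the second, "ohcnar".

ohcnar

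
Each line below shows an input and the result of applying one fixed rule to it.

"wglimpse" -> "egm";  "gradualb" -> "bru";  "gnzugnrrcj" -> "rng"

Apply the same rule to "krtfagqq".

qra

The transformation: keep one character in every 3, starting at position 2 (positions 2nd, 5th, 8th, ...), then move the last character to the front.
"krtfagqq" → "raq" → "qra".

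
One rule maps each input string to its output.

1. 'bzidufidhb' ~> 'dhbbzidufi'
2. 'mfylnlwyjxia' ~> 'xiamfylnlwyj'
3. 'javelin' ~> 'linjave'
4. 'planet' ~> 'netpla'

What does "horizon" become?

zonhori

What's happening: move the last 3 characters to the front (rotate right by 3).
Applying that to "horizon" gives "zonhori".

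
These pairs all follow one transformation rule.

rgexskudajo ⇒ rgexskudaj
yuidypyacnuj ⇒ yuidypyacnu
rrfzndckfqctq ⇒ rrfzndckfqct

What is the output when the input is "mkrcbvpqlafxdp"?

In each case the input is transformed by: delete the last character.
For "mkrcbvpqlafxdp" the result is "mkrcbvpqlafxd".

mkrcbvpqlafxd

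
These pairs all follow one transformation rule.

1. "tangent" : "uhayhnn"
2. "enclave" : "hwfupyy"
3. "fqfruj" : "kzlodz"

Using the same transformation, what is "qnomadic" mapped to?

higuxcwk

Looking at the pairs, the operation is to move the first character to the end, then shift every letter 6 places backward in the alphabet (wrapping around).
Doing the same to "qnomadic": "higuxcwk".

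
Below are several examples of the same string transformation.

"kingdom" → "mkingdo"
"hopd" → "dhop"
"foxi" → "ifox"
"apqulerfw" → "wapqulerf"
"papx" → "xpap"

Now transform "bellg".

gbell

What's happening: move the last character to the front.
So "bellg" becomes "gbell".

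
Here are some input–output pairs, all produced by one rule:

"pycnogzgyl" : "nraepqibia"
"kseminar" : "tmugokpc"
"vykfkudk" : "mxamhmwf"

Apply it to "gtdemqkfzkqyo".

qivfgosmhbmsa

What's happening: move the last character to the front, then shift every letter 2 places forward in the alphabet (wrapping around).
Working it through for "gtdemqkfzkqyo": intermediate "ogtdemqkfzkqy", final "qivfgosmhbmsa".
(Check on "pycnogzgyl": → "lpycnogzgy" → "nraepqibia" ✓)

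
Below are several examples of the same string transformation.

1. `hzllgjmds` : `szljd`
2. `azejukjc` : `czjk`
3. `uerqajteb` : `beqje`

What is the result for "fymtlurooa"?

aytuo

In each case the input is transformed by: move the last character to the front, then keep every other character starting from the first (positions 1st, 3rd, 5th, ...).
Applying both steps to "fymtlurooa": "afymtluroo", then "aytuo".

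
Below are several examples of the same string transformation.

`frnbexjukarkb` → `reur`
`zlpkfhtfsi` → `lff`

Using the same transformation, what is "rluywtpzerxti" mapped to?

What's happening: keep one character in every 3, starting at position 2 (positions 2nd, 5th, 8th, ...).
"rluywtpzerxti" → "lwzx".

lwzx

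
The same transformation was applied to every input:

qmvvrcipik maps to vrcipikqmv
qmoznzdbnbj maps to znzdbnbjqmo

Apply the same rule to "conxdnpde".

In each case the input is transformed by: move the first 3 characters to the end (rotate left by 3).
For "conxdnpde" the result is "xdnpdecon".

xdnpdecon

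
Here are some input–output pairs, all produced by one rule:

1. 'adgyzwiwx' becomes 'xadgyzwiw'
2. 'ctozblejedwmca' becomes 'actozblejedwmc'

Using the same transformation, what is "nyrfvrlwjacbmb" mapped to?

What's happening: move the last character to the front.
Doing the same to "nyrfvrlwjacbmb": "bnyrfvrlwjacbm".

bnyrfvrlwjacbm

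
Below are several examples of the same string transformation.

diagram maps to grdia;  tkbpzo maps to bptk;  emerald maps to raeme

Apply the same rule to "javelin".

eljav

The rule is to delete the last 2 characters, then move the last 2 characters to the front (rotate right by 2).
For "javelin", step one produces "javel"; step two turns that into "eljav".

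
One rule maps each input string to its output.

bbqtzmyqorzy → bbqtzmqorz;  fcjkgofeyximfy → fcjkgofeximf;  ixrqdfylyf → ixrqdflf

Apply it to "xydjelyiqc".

xdjeliqc

Looking at the pairs, the operation is to remove every "y".
"xydjelyiqc" → "xdjeliqc".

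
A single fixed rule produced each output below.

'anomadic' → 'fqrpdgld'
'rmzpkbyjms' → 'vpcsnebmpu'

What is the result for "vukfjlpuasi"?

lxnimosxdvy

In each case the input is transformed by: shift every letter 3 places forward in the alphabet (wrapping around), then swap the first and last characters.
Applying both steps to "vukfjlpuasi": "yxnimosxdvl", then "lxnimosxdvy".
(Check on "anomadic": → "dqrpdglf" → "fqrpdgld" ✓)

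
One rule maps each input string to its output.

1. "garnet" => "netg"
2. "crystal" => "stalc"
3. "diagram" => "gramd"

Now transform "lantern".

The rule is to move the first character to the end, then delete the first 2 characters.
For "lantern", step one produces "anternl"; step two turns that into "ternl".

ternl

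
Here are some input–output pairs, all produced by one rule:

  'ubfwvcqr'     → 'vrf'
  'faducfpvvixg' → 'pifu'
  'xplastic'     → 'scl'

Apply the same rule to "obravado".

The transformation: swap the front and back halves of the string, then keep one character in every 3, starting at position 1 (positions 1st, 4th, 7th, ...).
On "obravado": the first step gives "vadoobra", and the second then gives "vor".
(Check on "xplastic": → "sticxpla" → "scl" ✓)

vor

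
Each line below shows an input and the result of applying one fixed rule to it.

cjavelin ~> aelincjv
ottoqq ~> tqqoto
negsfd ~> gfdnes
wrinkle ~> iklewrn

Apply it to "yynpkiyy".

What's happening: move the first 3 characters to the end (rotate left by 3), then swap the first and last characters.
Working it through for "yynpkiyy": intermediate "pkiyyyyn", final "nkiyyyyp".

nkiyyyyp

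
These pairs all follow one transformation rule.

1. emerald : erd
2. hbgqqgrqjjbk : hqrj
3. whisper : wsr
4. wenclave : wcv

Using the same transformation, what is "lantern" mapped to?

ltn

Looking at the pairs, the operation is to keep one character in every 3, starting at position 1 (positions 1st, 4th, 7th, ...).
"lantern" → "ltn".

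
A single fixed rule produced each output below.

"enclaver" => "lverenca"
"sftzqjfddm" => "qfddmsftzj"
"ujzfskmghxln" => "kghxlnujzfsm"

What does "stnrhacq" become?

What's happening: swap the front and back halves of the string, then swap the first and last characters.
"stnrhacq" → "racqstnh".

racqstnh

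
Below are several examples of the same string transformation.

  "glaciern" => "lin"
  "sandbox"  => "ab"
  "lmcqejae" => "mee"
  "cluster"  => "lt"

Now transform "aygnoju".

yo

In each case the input is transformed by: keep one character in every 3, starting at position 2 (positions 2nd, 5th, 8th, ...).
Doing the same to "aygnoju": "yo".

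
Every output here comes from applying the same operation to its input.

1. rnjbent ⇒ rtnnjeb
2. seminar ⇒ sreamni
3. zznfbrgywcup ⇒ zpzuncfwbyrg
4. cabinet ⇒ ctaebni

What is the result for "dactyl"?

The rule is to take characters alternately from the front and the back (1st, last, 2nd, 2nd-last, ...).
On "dactyl" that produces "dlayct".

dlayct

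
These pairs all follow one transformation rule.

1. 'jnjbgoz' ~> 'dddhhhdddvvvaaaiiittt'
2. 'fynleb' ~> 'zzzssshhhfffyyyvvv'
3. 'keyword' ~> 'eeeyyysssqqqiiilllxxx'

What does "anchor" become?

The transformation: shift every letter 6 places backward in the alphabet (wrapping around), then repeat every character 3 times.
On "anchor": the first step gives "uhwbil", and the second then gives "uuuhhhwwwbbbiiilll".

uuuhhhwwwbbbiiilll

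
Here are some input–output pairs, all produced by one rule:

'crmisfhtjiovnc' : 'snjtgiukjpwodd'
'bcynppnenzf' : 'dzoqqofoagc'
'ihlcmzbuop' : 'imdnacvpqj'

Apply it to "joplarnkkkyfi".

Rule — move the first character to the end, then shift every letter 1 place forward in the alphabet (wrapping around).
"joplarnkkkyfi" → "oplarnkkkyfij" → "pqmbsolllzgjk".

pqmbsolllzgjk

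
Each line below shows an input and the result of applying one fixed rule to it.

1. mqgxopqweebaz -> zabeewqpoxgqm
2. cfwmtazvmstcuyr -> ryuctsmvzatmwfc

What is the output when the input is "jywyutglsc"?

The transformation: reverse the string.
For "jywyutglsc" the result is "cslgtuywyj".

cslgtuywyj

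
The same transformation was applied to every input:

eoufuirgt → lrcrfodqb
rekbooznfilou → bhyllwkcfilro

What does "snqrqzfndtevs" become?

The rule is to shift every letter 3 places backward in the alphabet (wrapping around), then move the first character to the end.
Applying both steps to "snqrqzfndtevs": "pknonwckaqbsp", then "knonwckaqbspp".

knonwckaqbspp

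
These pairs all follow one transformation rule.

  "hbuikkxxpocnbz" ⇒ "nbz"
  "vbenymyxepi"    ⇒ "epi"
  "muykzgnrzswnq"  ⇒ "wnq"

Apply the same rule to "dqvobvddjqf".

Rule — keep only the last 3 characters.
So "dqvobvddjqf" becomes "jqf".

jqf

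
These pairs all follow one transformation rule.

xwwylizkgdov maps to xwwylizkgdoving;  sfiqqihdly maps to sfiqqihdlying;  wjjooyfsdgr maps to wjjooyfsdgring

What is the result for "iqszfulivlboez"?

iqszfulivlboezing

The rule is to append "ing".
"iqszfulivlboez" → "iqszfulivlboezing".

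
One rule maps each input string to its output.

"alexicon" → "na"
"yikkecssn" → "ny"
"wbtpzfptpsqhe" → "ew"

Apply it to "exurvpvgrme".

ee

What's happening: move the last character to the front, then keep only the first 2 characters.
Applying both steps to "exurvpvgrme": "eexurvpvgrm", then "ee".
(Check on "wbtpzfptpsqhe": → "ewbtpzfptpsqh" → "ew" ✓)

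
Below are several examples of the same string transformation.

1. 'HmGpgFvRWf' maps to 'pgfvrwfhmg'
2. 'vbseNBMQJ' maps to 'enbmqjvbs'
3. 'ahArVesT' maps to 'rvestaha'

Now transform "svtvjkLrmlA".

Each output is the input with this applied: move the first 3 characters to the end (rotate left by 3), then convert every letter to lowercase.
On "svtvjkLrmlA": the first step gives "vjkLrmlAsvt", and the second then gives "vjklrmlasvt".
(Check on "vbseNBMQJ": → "eNBMQJvbs" → "enbmqjvbs" ✓)

vjklrmlasvt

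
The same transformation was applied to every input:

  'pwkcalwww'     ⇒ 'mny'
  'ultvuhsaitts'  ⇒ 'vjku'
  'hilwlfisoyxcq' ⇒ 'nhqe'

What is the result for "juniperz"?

pg

Looking at the pairs, the operation is to keep one character in every 3, starting at position 3 (positions 3rd, 6th, 9th, ...), then shift every letter 2 places forward in the alphabet (wrapping around).
Starting from "juniperz": after the first operation, "ne"; after the second, "pg".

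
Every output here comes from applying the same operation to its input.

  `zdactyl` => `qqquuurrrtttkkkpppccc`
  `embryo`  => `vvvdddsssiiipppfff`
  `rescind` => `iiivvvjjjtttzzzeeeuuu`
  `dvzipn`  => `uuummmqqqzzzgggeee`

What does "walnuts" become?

nnnrrrccceeelllkkkjjj

The rule is to repeat every character 3 times, then shift every letter 9 places backward in the alphabet (wrapping around).
Starting from "walnuts": after the first operation, "wwwaaalllnnnuuutttsss"; after the second, "nnnrrrccceeelllkkkjjj".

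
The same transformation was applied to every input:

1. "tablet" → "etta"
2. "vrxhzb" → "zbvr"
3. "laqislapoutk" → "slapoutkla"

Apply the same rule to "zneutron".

tronzn

The transformation: move the first 2 characters to the end (rotate left by 2), then delete the first 2 characters.
Applying both steps to "zneutron": "eutronzn", then "tronzn".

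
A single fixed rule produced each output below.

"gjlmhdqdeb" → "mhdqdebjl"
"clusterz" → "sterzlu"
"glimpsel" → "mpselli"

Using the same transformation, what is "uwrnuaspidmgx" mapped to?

The transformation: delete the first character, then move the first 2 characters to the end (rotate left by 2).
On "uwrnuaspidmgx": the first step gives "wrnuaspidmgx", and the second then gives "nuaspidmgxwr".

nuaspidmgxwr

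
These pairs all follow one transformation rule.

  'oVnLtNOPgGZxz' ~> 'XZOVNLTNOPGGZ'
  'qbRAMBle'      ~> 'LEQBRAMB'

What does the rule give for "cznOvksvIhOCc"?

The rule is to move the last 2 characters to the front (rotate right by 2), then convert every letter to uppercase.
Applying both steps to "cznOvksvIhOCc": "CccznOvksvIhO", then "CCCZNOVKSVIHO".

CCCZNOVKSVIHO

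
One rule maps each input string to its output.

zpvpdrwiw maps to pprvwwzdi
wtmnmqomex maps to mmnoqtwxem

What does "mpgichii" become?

hiiimpcg

The rule is to sort the characters into alphabetical order, then move the first 2 characters to the end (rotate left by 2).
For "mpgichii" the result is "hiiimpcg".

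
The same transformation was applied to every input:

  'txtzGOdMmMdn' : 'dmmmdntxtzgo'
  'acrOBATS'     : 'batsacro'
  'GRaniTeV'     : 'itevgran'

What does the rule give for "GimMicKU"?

The rule is to swap the front and back halves of the string, then convert every letter to lowercase.
On "GimMicKU": the first step gives "icKUGimM", and the second then gives "ickugimm".

ickugimm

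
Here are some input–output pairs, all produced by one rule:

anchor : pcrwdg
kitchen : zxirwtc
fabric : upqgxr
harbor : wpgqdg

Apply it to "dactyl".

Each output is the input with this applied: shift every letter 11 places backward in the alphabet (wrapping around).
"dactyl" → "sprina".

sprina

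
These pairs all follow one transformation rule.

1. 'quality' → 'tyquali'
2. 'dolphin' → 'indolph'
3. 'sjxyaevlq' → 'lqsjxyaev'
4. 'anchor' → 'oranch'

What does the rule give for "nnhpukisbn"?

Each output is the input with this applied: move the last 2 characters to the front (rotate right by 2).
For "nnhpukisbn" the result is "bnnnhpukis".

bnnnhpukis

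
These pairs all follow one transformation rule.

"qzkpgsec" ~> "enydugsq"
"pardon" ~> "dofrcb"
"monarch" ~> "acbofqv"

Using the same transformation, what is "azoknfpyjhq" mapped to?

oncybtdmxve

The pattern: shift every letter 12 places backward in the alphabet (wrapping around).
Doing the same to "azoknfpyjhq": "oncybtdmxve".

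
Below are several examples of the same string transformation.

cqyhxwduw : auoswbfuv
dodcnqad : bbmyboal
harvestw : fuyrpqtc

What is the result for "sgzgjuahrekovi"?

The rule is to take characters alternately from the front and the back (1st, last, 2nd, 2nd-last, ...), then shift every letter 2 places backward in the alphabet (wrapping around).
Starting from "sgzgjuahrekovi": after the first operation, "sigvzogkjeurah"; after the second, "qgetxmeihcspyf".

qgetxmeihcspyf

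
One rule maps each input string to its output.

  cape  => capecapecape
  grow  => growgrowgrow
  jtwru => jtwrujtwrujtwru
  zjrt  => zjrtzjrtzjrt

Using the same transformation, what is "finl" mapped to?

Rule — write the whole string 3 times in a row.
"finl" → "finlfinlfinl".

finlfinlfinl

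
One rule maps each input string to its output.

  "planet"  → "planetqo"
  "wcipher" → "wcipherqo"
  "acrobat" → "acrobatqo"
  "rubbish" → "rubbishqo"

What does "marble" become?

Each output is the input with this applied: append "qo".
"marble" → "marbleqo".

marbleqo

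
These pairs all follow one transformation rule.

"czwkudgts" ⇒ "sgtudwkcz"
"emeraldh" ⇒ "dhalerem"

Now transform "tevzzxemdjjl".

jldjemzxvzte

Each output is the input with this applied: swap each adjacent pair of characters (1↔2, 3↔4, ...), then reverse the string.
On "tevzzxemdjjl" that produces "jldjemzxvzte".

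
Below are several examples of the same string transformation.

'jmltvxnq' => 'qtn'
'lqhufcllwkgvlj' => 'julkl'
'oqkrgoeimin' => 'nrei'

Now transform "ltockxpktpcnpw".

The pattern: swap the first and last characters, then keep one character in every 3, starting at position 1 (positions 1st, 4th, 7th, ...).
On "ltockxpktpcnpw" that produces "wcppp".
(Check on "oqkrgoeimin": → "nqkrgoeimio" → "nrei" ✓)

wcppp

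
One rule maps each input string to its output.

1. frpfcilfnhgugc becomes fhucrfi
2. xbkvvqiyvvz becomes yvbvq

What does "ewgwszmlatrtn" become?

Each output is the input with this applied: keep every other character starting from the second (positions 2nd, 4th, 6th, ...), then move the first 3 characters to the end (rotate left by 3).
Applying both steps to "ewgwszmlatrtn": "wwzltt", then "lttwwz".

lttwwz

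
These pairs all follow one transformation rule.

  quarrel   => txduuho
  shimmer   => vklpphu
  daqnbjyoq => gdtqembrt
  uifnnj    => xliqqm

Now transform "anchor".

dqfkru

What's happening: shift every letter 3 places forward in the alphabet (wrapping around).
Doing the same to "anchor": "dqfkru".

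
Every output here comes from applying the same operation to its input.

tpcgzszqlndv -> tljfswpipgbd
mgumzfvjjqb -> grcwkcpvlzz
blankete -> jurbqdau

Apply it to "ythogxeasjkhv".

Each output is the input with this applied: move the last 2 characters to the front (rotate right by 2), then shift every letter 10 places backward in the alphabet (wrapping around).
Applying that to "ythogxeasjkhv" gives "xlojxewnuqiza".

xlojxewnuqiza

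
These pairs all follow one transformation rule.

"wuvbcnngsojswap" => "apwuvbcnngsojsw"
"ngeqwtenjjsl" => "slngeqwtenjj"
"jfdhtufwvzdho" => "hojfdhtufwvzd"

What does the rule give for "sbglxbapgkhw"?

hwsbglxbapgk

Looking at the pairs, the operation is to move the last 2 characters to the front (rotate right by 2).
So "sbglxbapgkhw" becomes "hwsbglxbapgk".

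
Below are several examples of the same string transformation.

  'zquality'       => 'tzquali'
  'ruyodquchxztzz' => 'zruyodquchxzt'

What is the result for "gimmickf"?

In each case the input is transformed by: delete the last character, then move the last character to the front.
Applying both steps to "gimmickf": "gimmick", then "kgimmic".

kgimmic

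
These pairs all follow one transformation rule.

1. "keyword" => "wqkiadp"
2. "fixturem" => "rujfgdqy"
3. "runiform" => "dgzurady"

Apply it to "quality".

What's happening: shift every letter 12 places forward in the alphabet (wrapping around).
"quality" → "cgmxufk".

cgmxufk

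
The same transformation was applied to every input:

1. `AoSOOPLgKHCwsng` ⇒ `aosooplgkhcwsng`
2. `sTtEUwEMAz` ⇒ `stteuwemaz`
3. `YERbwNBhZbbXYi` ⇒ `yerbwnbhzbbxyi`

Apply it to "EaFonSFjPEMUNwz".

eafonsfjpemunwz

Each output is the input with this applied: convert every letter to lowercase.
Applying that to "EaFonSFjPEMUNwz" gives "eafonsfjpemunwz".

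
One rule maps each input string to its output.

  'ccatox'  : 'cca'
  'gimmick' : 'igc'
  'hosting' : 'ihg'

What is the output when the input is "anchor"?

The transformation: sort the characters into reverse alphabetical order, then keep only the last 3 characters.
Working it through for "anchor": intermediate "ronhca", final "hca".

hca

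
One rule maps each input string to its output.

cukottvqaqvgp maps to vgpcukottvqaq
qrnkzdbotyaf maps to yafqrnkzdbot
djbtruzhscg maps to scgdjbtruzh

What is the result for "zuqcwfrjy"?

Looking at the pairs, the operation is to move the last 3 characters to the front (rotate right by 3).
"zuqcwfrjy" → "rjyzuqcwf".

rjyzuqcwf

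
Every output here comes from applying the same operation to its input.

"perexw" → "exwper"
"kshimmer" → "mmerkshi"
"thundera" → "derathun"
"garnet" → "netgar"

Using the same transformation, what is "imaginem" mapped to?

Each output is the input with this applied: swap the front and back halves of the string.
So "imaginem" becomes "inemimag".

inemimag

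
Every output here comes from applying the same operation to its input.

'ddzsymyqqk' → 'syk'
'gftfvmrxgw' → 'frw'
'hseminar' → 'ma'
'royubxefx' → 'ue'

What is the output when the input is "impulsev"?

ue

Each output is the input with this applied: delete the first character, then keep one character in every 3, starting at position 3 (positions 3rd, 6th, 9th, ...).
"impulsev" → "mpulsev" → "ue".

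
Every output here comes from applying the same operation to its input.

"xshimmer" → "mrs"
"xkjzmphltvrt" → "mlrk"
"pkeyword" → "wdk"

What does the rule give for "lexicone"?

In each case the input is transformed by: keep one character in every 3, starting at position 2 (positions 2nd, 5th, 8th, ...), then move the first character to the end.
Applying both steps to "lexicone": "ece", then "cee".

cee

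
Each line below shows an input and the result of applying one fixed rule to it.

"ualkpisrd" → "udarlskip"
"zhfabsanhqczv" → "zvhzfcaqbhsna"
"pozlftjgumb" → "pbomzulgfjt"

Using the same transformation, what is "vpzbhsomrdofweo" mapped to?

In each case the input is transformed by: take characters alternately from the front and the back (1st, last, 2nd, 2nd-last, ...).
Doing the same to "vpzbhsomrdofweo": "vopezwbfhosdorm".

vopezwbfhosdorm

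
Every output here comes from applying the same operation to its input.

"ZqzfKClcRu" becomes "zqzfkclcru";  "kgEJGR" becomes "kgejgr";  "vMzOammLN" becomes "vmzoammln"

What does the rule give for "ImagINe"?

imagine

The transformation: convert every letter to lowercase.
For "ImagINe" the result is "imagine".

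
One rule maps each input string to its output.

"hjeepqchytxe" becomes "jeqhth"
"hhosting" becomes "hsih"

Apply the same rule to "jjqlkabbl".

Looking at the pairs, the operation is to swap the first and last characters, then keep every other character starting from the second (positions 2nd, 4th, 6th, ...).
Starting from "jjqlkabbl": after the first operation, "ljqlkabbj"; after the second, "jlab".

jlab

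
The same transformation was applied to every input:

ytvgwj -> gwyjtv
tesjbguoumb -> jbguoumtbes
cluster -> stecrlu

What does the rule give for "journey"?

The rule is to swap the first and last characters, then move the first 3 characters to the end (rotate left by 3).
"journey" → "yournej" → "rnejyou".

rnejyou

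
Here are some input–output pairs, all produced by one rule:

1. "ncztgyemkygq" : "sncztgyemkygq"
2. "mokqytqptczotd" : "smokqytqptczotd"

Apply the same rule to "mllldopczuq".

What's happening: prepend "s".
"mllldopczuq" → "smllldopczuq".

smllldopczuq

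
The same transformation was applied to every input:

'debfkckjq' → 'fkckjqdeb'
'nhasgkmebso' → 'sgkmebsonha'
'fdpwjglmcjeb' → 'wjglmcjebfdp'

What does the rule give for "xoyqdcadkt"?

qdcadktxoy

The pattern: move the first 3 characters to the end (rotate left by 3).
Applying that to "xoyqdcadkt" gives "qdcadktxoy".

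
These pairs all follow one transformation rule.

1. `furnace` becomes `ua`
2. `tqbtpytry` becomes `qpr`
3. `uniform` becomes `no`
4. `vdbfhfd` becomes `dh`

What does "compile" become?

oi

Looking at the pairs, the operation is to keep one character in every 3, starting at position 2 (positions 2nd, 5th, 8th, ...).
For "compile" the result is "oi".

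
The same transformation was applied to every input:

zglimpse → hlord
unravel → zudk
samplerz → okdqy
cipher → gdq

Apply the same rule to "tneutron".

tsqnm

The transformation: delete the first 3 characters, then shift every letter 1 place backward in the alphabet (wrapping around).
Applying both steps to "tneutron": "utron", then "tsqnm".
(Check on "samplerz": → "plerz" → "okdqy" ✓)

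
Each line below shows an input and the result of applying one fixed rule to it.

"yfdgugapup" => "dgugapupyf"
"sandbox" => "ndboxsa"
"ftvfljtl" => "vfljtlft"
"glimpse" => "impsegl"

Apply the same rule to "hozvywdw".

zvywdwho

What's happening: move the first 2 characters to the end (rotate left by 2).
On "hozvywdw" that produces "zvywdwho".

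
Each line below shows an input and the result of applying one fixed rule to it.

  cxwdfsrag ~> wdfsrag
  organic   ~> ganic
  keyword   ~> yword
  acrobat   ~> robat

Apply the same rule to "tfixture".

The rule is to delete the first 2 characters.
So "tfixture" becomes "ixture".

ixture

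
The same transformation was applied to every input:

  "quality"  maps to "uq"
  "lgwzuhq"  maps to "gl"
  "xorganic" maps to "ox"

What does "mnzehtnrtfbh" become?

nm

The rule is to swap each adjacent pair of characters (1↔2, 3↔4, ...), then keep only the first 2 characters.
So "mnzehtnrtfbh" becomes "nm".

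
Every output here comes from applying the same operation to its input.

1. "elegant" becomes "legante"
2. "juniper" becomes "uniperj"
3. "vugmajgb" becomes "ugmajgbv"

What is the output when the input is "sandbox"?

andboxs

Looking at the pairs, the operation is to move the first character to the end.
For "sandbox" the result is "andboxs".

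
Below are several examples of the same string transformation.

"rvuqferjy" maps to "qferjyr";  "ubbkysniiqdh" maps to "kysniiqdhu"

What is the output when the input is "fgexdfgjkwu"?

The pattern: move the first character to the end, then delete the first 2 characters.
Applying that to "fgexdfgjkwu" gives "xdfgjkwuf".
(Check on "ubbkysniiqdh": → "bbkysniiqdhu" → "kysniiqdhu" ✓)

xdfgjkwuf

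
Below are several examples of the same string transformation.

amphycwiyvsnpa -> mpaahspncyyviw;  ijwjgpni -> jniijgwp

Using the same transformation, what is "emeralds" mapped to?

The rule is to swap each adjacent pair of characters (1↔2, 3↔4, ...), then take characters alternately from the front and the back (1st, last, 2nd, 2nd-last, ...).
Starting from "emeralds": after the first operation, "merelasd"; after the second, "mdesrael".

mdesrael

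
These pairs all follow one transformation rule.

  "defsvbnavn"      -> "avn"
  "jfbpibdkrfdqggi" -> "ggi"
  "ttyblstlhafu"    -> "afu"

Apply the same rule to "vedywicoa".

Looking at the pairs, the operation is to keep only the last 3 characters.
For "vedywicoa" the result is "coa".

coa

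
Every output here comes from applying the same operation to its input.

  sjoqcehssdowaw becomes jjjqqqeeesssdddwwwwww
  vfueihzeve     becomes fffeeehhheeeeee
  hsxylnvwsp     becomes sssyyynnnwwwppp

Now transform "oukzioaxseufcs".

In each case the input is transformed by: keep every other character starting from the second (positions 2nd, 4th, 6th, ...), then repeat every character 3 times.
For "oukzioaxseufcs", step one produces "uzoxefs"; step two turns that into "uuuzzzoooxxxeeefffsss".
(Check on "hsxylnvwsp": → "synwp" → "sssyyynnnwwwppp" ✓)

uuuzzzoooxxxeeefffsss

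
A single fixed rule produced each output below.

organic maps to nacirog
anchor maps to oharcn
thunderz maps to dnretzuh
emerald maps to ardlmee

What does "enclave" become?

alevnec

Each output is the input with this applied: move the first 3 characters to the end (rotate left by 3), then swap each adjacent pair of characters (1↔2, 3↔4, ...).
"enclave" → "laveenc" → "alevnec".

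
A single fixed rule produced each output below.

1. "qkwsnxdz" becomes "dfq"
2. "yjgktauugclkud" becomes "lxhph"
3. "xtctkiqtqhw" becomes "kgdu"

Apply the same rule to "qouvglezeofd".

dirb

Rule — keep one character in every 3, starting at position 1 (positions 1st, 4th, 7th, ...), then shift every letter 13 places forward in the alphabet (wrapping around) — i.e. ROT13.
Applying that to "qouvglezeofd" gives "dirb".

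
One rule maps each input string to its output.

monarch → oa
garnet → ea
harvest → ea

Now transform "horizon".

ooi

The transformation: move the last 3 characters to the front (rotate right by 3), then keep only the vowels.
Starting from "horizon": after the first operation, "zonhori"; after the second, "ooi".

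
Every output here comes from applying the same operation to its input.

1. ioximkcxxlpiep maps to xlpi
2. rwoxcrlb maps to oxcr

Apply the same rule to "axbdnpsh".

bdnp

The pattern: move the last 2 characters to the front (rotate right by 2), then keep only the last 4 characters.
On "axbdnpsh": the first step gives "shaxbdnp", and the second then gives "bdnp".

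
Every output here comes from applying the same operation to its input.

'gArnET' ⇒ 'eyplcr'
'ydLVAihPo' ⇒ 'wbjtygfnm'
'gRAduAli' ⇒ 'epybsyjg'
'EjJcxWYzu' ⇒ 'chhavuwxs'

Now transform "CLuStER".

The rule is to shift every letter 2 places backward in the alphabet (wrapping around), then convert every letter to lowercase.
For "CLuStER", step one produces "AJsQrCP"; step two turns that into "ajsqrcp".

ajsqrcp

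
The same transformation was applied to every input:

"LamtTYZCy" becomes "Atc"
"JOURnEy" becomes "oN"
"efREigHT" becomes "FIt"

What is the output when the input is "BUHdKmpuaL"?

Looking at the pairs, the operation is to keep one character in every 3, starting at position 2 (positions 2nd, 5th, 8th, ...), then flip the case of every letter.
"BUHdKmpuaL" → "UKu" → "ukU".
(Check on "LamtTYZCy": → "aTC" → "Atc" ✓)

ukU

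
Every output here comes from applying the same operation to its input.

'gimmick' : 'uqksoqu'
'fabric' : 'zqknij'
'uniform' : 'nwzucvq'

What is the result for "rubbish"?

jqapzcj

Looking at the pairs, the operation is to shift every letter 8 places forward in the alphabet (wrapping around), then move the first 3 characters to the end (rotate left by 3).
On "rubbish" that produces "jqapzcj".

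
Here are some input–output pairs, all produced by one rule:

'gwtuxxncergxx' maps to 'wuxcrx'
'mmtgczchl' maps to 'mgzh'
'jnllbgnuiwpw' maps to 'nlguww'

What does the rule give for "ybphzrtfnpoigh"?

The transformation: keep every other character starting from the second (positions 2nd, 4th, 6th, ...).
So "ybphzrtfnpoigh" becomes "bhrfpih".

bhrfpih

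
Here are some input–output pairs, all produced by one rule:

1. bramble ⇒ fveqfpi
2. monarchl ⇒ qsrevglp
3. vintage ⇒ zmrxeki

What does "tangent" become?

Rule — shift every letter 4 places forward in the alphabet (wrapping around).
"tangent" → "xerkirx".

xerkirx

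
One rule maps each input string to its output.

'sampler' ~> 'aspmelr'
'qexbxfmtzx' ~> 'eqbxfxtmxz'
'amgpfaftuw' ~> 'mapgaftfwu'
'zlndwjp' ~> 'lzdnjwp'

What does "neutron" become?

entuorn

Each output is the input with this applied: swap each adjacent pair of characters (1↔2, 3↔4, ...).
Doing the same to "neutron": "entuorn".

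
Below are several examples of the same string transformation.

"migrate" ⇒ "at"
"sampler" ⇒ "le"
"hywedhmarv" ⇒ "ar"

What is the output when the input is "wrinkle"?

The rule is to move the last character to the front, then keep only the last 2 characters.
For "wrinkle", step one produces "ewrinkl"; step two turns that into "kl".

kl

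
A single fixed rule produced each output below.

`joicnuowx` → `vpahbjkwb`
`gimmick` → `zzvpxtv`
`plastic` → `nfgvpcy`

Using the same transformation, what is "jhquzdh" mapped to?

dhmquwu

The pattern: move the first 2 characters to the end (rotate left by 2), then shift every letter 13 places forward in the alphabet (wrapping around) — i.e. ROT13.
Applying both steps to "jhquzdh": "quzdhjh", then "dhmquwu".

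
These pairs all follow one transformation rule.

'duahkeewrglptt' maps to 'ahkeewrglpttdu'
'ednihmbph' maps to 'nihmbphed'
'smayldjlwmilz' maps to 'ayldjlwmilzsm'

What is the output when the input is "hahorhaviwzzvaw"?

What's happening: move the first 2 characters to the end (rotate left by 2).
Applying that to "hahorhaviwzzvaw" gives "horhaviwzzvawha".

horhaviwzzvawha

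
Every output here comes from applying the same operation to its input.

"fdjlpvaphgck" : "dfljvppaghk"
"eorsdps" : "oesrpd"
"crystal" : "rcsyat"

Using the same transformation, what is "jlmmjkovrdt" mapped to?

Rule — swap each adjacent pair of characters (1↔2, 3↔4, ...), then delete the last character.
"jlmmjkovrdt" → "ljmmkjvodrt" → "ljmmkjvodr".
(Check on "crystal": → "rcsyatl" → "rcsyat" ✓)

ljmmkjvodr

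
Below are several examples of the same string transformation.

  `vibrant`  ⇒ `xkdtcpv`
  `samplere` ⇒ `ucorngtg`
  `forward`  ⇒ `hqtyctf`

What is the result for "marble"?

In each case the input is transformed by: shift every letter 2 places forward in the alphabet (wrapping around).
For "marble" the result is "octdng".

octdng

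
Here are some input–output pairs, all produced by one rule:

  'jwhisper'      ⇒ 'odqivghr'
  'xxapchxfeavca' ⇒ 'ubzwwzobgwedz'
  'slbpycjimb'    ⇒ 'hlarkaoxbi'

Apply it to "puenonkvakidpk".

cojotdmnmjuzjh

In each case the input is transformed by: move the last 3 characters to the front (rotate right by 3), then shift every letter 1 place backward in the alphabet (wrapping around).
Starting from "puenonkvakidpk": after the first operation, "dpkpuenonkvaki"; after the second, "cojotdmnmjuzjh".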